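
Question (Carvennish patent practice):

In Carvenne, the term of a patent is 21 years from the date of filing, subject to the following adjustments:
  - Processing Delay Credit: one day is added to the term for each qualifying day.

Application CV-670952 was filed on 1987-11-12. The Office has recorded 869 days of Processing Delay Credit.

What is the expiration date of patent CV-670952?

March 31, 2011

Base term: filing date + 21 years → 12 November 2008.
Processing Delay Credit: +869 days → 31 March 2011.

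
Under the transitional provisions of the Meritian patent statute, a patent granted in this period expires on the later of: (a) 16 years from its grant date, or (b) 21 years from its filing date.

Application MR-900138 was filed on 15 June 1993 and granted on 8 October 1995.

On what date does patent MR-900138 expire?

2014-06-15

(a) grant + 16 years → 8 October 2011.
(b) filing + 21 years → 15 June 2014.
Later of the two: 15 June 2014.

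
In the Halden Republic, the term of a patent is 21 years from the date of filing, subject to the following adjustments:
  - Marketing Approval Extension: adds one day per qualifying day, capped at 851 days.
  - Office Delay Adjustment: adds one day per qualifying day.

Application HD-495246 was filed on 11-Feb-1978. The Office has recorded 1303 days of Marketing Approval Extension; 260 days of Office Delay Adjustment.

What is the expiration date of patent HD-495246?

2002-02-26

Base term: filing date + 21 years → 11 February 1999.
Marketing Approval Extension: 1303 days claimed exceeds the 851-day cap, so +851 days → 11 June 2001.
Office Delay Adjustment: +260 days → 26 February 2002.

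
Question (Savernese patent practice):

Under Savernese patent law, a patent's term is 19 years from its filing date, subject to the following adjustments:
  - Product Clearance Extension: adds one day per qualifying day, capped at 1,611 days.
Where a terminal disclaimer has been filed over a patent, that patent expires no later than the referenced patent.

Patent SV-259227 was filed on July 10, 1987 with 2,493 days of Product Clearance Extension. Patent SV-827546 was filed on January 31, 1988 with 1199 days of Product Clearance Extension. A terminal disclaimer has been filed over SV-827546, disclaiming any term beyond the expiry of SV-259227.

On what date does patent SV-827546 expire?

Natural term of SV-827546:
  Base: filing + 19 years → 31 January 2007.
  Product Clearance Extension: 1199 days (within the 1611-day cap) → +1199 days → 14 May 2010.
Expiry of referenced patent SV-259227:
  Base: filing + 19 years → 10 July 2006.
  Product Clearance Extension: 2493 days claimed exceeds the 1611-day cap, so +1611 days → 7 December 2010.
Terminal disclaimer: SV-827546 expires on the earlier of 14 May 2010 and 7 December 2010.

May 14, 2010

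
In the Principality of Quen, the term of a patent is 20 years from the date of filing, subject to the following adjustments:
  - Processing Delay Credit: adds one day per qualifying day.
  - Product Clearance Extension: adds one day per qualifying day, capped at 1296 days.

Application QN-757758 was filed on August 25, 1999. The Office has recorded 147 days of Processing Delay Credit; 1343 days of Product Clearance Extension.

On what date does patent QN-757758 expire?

Base term: filing date + 20 years → 25 August 2019.
Processing Delay Credit: +147 days → 19 January 2020.
Product Clearance Extension: 1343 days claimed exceeds the 1296-day cap, so +1296 days → 7 August 2023.

2023-08-07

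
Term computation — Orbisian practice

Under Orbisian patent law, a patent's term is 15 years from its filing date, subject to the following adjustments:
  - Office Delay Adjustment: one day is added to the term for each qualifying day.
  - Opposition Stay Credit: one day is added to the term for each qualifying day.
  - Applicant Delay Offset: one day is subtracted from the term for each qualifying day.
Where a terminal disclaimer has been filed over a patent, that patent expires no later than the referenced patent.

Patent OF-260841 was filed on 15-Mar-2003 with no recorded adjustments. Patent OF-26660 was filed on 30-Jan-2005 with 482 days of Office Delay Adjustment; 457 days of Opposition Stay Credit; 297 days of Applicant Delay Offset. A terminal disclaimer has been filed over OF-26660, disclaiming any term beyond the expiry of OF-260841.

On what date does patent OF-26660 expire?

Natural term of OF-26660:
  Base: filing + 15 years → 30 January 2020.
  Office Delay Adjustment: +482 days → 26 May 2021.
  Opposition Stay Credit: +457 days → 26 August 2022.
  Applicant Delay Offset: −297 days → 2 November 2021.
Expiry of referenced patent OF-260841:
  Base: filing + 15 years → 15 March 2018.
Terminal disclaimer: OF-26660 expires on the earlier of 2 November 2021 and 15 March 2018.

March 15, 2018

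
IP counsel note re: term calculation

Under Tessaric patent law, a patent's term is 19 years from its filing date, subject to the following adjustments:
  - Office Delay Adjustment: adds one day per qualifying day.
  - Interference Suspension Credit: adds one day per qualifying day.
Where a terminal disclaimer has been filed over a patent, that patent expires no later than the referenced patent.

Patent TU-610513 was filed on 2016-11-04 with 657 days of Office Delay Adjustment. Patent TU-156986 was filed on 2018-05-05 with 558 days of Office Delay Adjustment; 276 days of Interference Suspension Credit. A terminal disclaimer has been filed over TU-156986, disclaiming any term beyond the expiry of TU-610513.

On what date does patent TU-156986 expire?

2037-08-22

Natural term of TU-156986:
  Base: filing + 19 years → 5 May 2037.
  Office Delay Adjustment: +558 days → 14 November 2038.
  Interference Suspension Credit: +276 days → 17 August 2039.
Expiry of referenced patent TU-610513:
  Base: filing + 19 years → 4 November 2035.
  Office Delay Adjustment: +657 days → 22 August 2037.
Terminal disclaimer: TU-156986 expires on the earlier of 17 August 2039 and 22 August 2037.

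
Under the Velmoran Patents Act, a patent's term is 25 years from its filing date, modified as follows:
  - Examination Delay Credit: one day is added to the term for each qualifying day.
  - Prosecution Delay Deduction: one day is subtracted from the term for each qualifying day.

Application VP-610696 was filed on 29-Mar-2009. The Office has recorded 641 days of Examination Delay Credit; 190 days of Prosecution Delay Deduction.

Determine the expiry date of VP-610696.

2035-06-23

Base term: filing date + 25 years → 29 March 2034.
Examination Delay Credit: +641 days → 30 December 2035.
Prosecution Delay Deduction: −190 days → 23 June 2035.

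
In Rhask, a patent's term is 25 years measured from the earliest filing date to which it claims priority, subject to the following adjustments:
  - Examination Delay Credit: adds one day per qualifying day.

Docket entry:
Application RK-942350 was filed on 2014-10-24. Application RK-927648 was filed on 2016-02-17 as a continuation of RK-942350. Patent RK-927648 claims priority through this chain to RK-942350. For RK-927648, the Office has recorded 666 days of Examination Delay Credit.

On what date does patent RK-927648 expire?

Earliest priority filing: 24 October 2014.
Base term: 24 October 2014 + 25 years → 24 October 2039.
Examination Delay Credit: +666 days → 20 August 2041.

August 20, 2041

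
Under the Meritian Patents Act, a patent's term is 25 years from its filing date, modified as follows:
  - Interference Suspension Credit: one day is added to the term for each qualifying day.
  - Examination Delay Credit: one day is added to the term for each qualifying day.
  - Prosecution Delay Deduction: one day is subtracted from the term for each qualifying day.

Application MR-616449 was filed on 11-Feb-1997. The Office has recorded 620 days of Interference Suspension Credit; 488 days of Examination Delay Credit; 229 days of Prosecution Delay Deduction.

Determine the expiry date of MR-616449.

2024-07-09

Base term: filing date + 25 years → 11 February 2022.
Interference Suspension Credit: +620 days → 24 October 2023.
Examination Delay Credit: +488 days → 23 February 2025.
Prosecution Delay Deduction: −229 days → 9 July 2024.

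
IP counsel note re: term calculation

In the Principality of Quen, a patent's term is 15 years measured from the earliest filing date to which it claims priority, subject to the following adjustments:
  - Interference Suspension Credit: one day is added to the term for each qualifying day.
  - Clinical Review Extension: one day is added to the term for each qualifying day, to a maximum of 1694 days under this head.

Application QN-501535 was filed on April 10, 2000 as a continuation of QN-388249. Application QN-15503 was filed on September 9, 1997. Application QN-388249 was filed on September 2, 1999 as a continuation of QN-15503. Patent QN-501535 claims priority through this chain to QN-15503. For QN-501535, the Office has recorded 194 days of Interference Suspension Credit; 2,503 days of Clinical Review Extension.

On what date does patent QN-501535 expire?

2017-11-10

Earliest priority filing: 9 September 1997.
Base term: 9 September 1997 + 15 years → 9 September 2012.
Interference Suspension Credit: +194 days → 22 March 2013.
Clinical Review Extension: 2503 days claimed exceeds the 1694-day cap, so +1694 days → 10 November 2017.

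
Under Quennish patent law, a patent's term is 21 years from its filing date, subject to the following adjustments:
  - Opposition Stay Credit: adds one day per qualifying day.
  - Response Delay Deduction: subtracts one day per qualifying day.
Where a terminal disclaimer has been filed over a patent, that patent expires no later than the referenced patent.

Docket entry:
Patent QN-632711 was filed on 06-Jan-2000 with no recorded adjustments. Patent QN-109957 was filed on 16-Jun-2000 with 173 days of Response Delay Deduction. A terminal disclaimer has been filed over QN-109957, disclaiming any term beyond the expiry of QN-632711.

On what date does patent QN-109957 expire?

December 25, 2020

Natural term of QN-109957:
  Base: filing + 21 years → 16 June 2021.
  Response Delay Deduction: −173 days → 25 December 2020.
Expiry of referenced patent QN-632711:
  Base: filing + 21 years → 6 January 2021.
Terminal disclaimer: QN-109957 expires on the earlier of 25 December 2020 and 6 January 2021.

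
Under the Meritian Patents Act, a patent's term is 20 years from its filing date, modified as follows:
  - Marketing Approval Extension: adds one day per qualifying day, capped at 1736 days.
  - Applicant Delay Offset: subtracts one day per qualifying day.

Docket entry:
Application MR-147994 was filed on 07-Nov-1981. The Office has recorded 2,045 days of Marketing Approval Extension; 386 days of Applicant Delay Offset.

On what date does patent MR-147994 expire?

Base term: filing date + 20 years → 7 November 2001.
Marketing Approval Extension: 2045 days claimed exceeds the 1736-day cap, so +1736 days → 9 August 2006.
Applicant Delay Offset: −386 days → 19 July 2005.

2005-07-19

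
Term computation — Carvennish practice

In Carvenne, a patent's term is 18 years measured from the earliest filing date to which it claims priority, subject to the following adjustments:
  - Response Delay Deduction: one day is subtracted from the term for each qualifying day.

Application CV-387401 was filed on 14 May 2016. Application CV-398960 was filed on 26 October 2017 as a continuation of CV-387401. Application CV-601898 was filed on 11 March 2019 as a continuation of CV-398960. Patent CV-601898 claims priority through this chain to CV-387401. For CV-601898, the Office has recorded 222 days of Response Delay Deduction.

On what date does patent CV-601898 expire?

2033-10-04

Earliest priority filing: 14 May 2016.
Base term: 14 May 2016 + 18 years → 14 May 2034.
Response Delay Deduction: −222 days → 4 October 2033.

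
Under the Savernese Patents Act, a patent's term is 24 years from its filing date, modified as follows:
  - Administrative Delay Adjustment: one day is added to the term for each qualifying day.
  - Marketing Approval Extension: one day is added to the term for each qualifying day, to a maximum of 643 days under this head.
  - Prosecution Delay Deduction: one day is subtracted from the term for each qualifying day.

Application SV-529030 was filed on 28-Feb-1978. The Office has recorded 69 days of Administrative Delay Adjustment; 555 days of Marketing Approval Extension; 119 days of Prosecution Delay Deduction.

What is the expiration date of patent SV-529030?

July 18, 2003

Base term: filing date + 24 years → 28 February 2002.
Administrative Delay Adjustment: +69 days → 8 May 2002.
Marketing Approval Extension: 555 days (within the 643-day cap) → +555 days → 14 November 2003.
Prosecution Delay Deduction: −119 days → 18 July 2003.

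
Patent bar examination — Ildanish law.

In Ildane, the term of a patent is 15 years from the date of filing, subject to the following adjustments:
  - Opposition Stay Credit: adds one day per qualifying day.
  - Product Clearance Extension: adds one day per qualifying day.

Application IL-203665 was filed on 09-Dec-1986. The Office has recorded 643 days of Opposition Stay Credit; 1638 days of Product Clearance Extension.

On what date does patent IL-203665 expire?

2008-03-08

Base term: filing date + 15 years → 9 December 2001.
Opposition Stay Credit: +643 days → 13 September 2003.
Product Clearance Extension: +1638 days → 8 March 2008.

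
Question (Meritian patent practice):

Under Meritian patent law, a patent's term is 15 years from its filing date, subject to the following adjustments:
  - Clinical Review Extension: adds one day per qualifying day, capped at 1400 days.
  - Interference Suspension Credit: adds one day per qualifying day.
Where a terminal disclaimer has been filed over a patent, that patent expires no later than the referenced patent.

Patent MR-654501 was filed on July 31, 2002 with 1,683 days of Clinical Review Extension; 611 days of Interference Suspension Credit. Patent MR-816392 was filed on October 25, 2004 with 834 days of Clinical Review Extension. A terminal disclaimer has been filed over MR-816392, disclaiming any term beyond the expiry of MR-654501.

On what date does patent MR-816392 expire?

Natural term of MR-816392:
  Base: filing + 15 years → 25 October 2019.
  Clinical Review Extension: 834 days (within the 1400-day cap) → +834 days → 5 February 2022.
Expiry of referenced patent MR-654501:
  Base: filing + 15 years → 31 July 2017.
  Clinical Review Extension: 1683 days claimed exceeds the 1400-day cap, so +1400 days → 31 May 2021.
  Interference Suspension Credit: +611 days → 1 February 2023.
Terminal disclaimer: MR-816392 expires on the earlier of 5 February 2022 and 1 February 2023.

2022-02-05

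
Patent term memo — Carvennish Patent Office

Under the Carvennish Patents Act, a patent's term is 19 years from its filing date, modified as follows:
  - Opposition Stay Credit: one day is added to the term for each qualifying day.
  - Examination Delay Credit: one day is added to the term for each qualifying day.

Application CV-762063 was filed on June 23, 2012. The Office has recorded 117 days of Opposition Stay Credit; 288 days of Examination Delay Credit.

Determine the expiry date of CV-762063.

Base term: filing date + 19 years → 23 June 2031.
Opposition Stay Credit: +117 days → 18 October 2031.
Examination Delay Credit: +288 days → 1 August 2032.

2032-08-01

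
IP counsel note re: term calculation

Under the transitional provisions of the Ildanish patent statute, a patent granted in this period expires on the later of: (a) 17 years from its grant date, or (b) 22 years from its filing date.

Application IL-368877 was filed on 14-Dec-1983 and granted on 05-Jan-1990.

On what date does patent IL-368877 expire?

January 5, 2007

(a) grant + 17 years → 5 January 2007.
(b) filing + 22 years → 14 December 2005.
Later of the two: 5 January 2007.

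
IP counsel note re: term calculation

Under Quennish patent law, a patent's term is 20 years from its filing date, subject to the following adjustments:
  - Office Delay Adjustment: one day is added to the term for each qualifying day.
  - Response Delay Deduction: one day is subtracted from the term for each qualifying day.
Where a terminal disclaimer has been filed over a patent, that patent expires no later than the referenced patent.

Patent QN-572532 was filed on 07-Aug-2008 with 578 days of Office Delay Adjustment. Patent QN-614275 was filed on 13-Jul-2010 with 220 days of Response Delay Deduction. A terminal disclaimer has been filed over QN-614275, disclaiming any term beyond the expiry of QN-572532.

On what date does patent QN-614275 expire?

2029-12-05

Natural term of QN-614275:
  Base: filing + 20 years → 13 July 2030.
  Response Delay Deduction: −220 days → 5 December 2029.
Expiry of referenced patent QN-572532:
  Base: filing + 20 years → 7 August 2028.
  Office Delay Adjustment: +578 days → 8 March 2030.
Terminal disclaimer: QN-614275 expires on the earlier of 5 December 2029 and 8 March 2030.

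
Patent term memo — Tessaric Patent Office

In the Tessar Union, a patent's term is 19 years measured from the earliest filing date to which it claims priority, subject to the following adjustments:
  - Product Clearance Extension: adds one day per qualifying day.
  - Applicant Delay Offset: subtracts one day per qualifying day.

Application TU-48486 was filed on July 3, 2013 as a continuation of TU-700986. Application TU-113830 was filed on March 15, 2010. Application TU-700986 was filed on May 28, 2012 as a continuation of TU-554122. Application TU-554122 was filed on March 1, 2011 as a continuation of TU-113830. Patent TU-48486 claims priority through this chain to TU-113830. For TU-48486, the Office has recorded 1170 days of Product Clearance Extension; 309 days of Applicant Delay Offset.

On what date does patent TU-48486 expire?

Earliest priority filing: 15 March 2010.
Base term: 15 March 2010 + 19 years → 15 March 2029.
Product Clearance Extension: +1170 days → 28 May 2032.
Applicant Delay Offset: −309 days → 24 July 2031.

July 24, 2031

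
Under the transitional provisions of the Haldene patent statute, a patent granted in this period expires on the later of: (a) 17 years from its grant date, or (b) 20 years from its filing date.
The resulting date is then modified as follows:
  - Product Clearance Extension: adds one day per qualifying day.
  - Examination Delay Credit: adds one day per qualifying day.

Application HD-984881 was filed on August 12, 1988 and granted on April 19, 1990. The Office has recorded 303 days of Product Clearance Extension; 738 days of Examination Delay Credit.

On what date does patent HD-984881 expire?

June 19, 2011

(a) grant + 17 years → 19 April 2007.
(b) filing + 20 years → 12 August 2008.
Later of the two: 12 August 2008.
Product Clearance Extension: +303 days → 11 June 2009.
Examination Delay Credit: +738 days → 19 June 2011.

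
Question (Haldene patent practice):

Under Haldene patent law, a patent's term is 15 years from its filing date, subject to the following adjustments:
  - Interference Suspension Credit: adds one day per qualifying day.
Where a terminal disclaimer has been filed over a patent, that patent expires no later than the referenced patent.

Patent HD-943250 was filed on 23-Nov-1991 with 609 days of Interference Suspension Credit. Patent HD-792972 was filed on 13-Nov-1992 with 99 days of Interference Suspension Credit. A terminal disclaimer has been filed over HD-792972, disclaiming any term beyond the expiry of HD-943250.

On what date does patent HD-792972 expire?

Natural term of HD-792972:
  Base: filing + 15 years → 13 November 2007.
  Interference Suspension Credit: +99 days → 20 February 2008.
Expiry of referenced patent HD-943250:
  Base: filing + 15 years → 23 November 2006.
  Interference Suspension Credit: +609 days → 24 July 2008.
Terminal disclaimer: HD-792972 expires on the earlier of 20 February 2008 and 24 July 2008.

February 20, 2008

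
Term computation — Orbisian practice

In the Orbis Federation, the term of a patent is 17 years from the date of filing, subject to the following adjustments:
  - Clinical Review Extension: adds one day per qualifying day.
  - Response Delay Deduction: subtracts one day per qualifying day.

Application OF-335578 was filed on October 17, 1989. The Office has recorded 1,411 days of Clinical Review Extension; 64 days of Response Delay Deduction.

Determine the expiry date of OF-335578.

2010-06-25

Base term: filing date + 17 years → 17 October 2006.
Clinical Review Extension: +1411 days → 28 August 2010.
Response Delay Deduction: −64 days → 25 June 2010.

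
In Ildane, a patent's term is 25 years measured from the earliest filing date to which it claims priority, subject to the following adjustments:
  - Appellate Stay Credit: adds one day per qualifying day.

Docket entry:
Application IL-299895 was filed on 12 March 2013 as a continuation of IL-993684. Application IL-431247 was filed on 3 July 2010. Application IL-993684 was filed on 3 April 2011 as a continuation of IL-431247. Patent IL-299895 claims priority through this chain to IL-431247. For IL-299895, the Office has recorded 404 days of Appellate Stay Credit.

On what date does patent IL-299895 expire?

August 10, 2036

Earliest priority filing: 3 July 2010.
Base term: 3 July 2010 + 25 years → 3 July 2035.
Appellate Stay Credit: +404 days → 10 August 2036.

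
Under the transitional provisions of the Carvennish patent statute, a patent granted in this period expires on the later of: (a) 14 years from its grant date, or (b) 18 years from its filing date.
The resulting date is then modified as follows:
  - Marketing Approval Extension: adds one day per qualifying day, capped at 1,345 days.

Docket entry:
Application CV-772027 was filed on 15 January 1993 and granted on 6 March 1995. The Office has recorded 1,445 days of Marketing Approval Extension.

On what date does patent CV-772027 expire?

(a) grant + 14 years → 6 March 2009.
(b) filing + 18 years → 15 January 2011.
Later of the two: 15 January 2011.
Marketing Approval Extension: 1445 days claimed exceeds the 1345-day cap, so +1345 days → 21 September 2014.

September 21, 2014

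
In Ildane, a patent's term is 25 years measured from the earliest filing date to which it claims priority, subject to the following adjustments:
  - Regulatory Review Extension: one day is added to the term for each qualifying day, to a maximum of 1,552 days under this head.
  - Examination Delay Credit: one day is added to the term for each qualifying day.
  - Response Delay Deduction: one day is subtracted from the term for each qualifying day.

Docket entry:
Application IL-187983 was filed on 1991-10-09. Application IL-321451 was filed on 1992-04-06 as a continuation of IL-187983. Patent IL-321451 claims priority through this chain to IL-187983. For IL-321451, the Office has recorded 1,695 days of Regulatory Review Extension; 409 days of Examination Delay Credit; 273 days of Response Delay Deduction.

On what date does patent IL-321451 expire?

May 24, 2021

Earliest priority filing: 9 October 1991.
Base term: 9 October 1991 + 25 years → 9 October 2016.
Regulatory Review Extension: 1695 days claimed exceeds the 1552-day cap, so +1552 days → 8 January 2021.
Examination Delay Credit: +409 days → 21 February 2022.
Response Delay Deduction: −273 days → 24 May 2021.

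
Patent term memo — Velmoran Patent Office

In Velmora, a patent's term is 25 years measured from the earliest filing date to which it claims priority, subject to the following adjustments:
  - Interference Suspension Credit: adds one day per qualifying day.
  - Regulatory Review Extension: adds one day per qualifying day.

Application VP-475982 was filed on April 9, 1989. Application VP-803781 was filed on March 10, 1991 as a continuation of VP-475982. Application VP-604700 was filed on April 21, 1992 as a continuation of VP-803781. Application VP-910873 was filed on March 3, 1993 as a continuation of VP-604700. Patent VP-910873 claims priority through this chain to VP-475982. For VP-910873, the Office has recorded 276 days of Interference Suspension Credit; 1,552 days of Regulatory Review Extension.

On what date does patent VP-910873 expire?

Earliest priority filing: 9 April 1989.
Base term: 9 April 1989 + 25 years → 9 April 2014.
Interference Suspension Credit: +276 days → 10 January 2015.
Regulatory Review Extension: +1552 days → 11 April 2019.

April 11, 2019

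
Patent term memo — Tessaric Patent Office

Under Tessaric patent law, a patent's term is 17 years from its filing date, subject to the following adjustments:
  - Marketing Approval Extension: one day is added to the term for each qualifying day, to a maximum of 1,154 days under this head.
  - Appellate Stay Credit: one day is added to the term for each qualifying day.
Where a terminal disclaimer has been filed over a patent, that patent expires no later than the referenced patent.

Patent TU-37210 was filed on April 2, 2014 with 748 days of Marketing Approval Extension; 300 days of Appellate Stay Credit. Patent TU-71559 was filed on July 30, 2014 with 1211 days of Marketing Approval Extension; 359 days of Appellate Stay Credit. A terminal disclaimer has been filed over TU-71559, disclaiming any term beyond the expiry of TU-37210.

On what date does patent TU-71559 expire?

2034-02-13

Natural term of TU-71559:
  Base: filing + 17 years → 30 July 2031.
  Marketing Approval Extension: 1211 days claimed exceeds the 1154-day cap, so +1154 days → 26 September 2034.
  Appellate Stay Credit: +359 days → 20 September 2035.
Expiry of referenced patent TU-37210:
  Base: filing + 17 years → 2 April 2031.
  Marketing Approval Extension: 748 days (within the 1154-day cap) → +748 days → 19 April 2033.
  Appellate Stay Credit: +300 days → 13 February 2034.
Terminal disclaimer: TU-71559 expires on the earlier of 20 September 2035 and 13 February 2034.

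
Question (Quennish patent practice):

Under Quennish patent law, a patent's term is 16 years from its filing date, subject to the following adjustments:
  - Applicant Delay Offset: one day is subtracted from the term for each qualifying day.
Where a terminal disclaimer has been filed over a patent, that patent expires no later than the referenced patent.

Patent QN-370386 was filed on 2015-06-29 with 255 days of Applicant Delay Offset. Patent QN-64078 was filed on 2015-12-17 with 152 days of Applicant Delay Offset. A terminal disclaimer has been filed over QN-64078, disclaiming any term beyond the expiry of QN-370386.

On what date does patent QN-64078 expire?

October 17, 2030

Natural term of QN-64078:
  Base: filing + 16 years → 17 December 2031.
  Applicant Delay Offset: −152 days → 18 July 2031.
Expiry of referenced patent QN-370386:
  Base: filing + 16 years → 29 June 2031.
  Applicant Delay Offset: −255 days → 17 October 2030.
Terminal disclaimer: QN-64078 expires on the earlier of 18 July 2031 and 17 October 2030.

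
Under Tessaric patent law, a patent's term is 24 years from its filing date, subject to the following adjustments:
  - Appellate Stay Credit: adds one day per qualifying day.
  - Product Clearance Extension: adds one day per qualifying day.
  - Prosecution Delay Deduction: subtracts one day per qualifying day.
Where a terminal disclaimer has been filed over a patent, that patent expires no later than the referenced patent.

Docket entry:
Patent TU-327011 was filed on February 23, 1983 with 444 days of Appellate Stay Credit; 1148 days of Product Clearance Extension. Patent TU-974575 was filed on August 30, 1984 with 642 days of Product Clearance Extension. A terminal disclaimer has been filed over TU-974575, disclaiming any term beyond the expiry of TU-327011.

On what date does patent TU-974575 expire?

2010-06-03

Natural term of TU-974575:
  Base: filing + 24 years → 30 August 2008.
  Product Clearance Extension: +642 days → 3 June 2010.
Expiry of referenced patent TU-327011:
  Base: filing + 24 years → 23 February 2007.
  Appellate Stay Credit: +444 days → 12 May 2008.
  Product Clearance Extension: +1148 days → 4 July 2011.
Terminal disclaimer: TU-974575 expires on the earlier of 3 June 2010 and 4 July 2011.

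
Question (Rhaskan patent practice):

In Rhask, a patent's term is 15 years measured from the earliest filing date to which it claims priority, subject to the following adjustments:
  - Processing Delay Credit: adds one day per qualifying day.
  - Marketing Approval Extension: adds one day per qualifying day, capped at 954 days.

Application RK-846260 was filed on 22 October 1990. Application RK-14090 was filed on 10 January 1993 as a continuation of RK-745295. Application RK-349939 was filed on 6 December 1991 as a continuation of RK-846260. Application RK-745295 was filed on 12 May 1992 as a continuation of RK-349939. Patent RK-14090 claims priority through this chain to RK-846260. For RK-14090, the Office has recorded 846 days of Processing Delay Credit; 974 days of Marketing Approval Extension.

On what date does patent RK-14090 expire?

September 26, 2010

Earliest priority filing: 22 October 1990.
Base term: 22 October 1990 + 15 years → 22 October 2005.
Processing Delay Credit: +846 days → 15 February 2008.
Marketing Approval Extension: 974 days claimed exceeds the 954-day cap, so +954 days → 26 September 2010.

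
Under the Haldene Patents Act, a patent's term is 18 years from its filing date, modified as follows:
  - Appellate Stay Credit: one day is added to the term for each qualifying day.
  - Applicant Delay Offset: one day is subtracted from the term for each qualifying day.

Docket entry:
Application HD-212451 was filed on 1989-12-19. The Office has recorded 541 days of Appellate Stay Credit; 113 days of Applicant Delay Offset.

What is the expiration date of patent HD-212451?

Base term: filing date + 18 years → 19 December 2007.
Appellate Stay Credit: +541 days → 12 June 2009.
Applicant Delay Offset: −113 days → 19 February 2009.

February 19, 2009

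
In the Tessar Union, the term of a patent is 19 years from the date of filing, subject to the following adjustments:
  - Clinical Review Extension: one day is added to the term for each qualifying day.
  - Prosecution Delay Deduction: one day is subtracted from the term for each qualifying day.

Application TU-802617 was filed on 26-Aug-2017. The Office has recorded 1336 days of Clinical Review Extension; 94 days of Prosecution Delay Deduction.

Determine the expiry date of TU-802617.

Base term: filing date + 19 years → 26 August 2036.
Clinical Review Extension: +1336 days → 23 April 2040.
Prosecution Delay Deduction: −94 days → 20 January 2040.

January 20, 2040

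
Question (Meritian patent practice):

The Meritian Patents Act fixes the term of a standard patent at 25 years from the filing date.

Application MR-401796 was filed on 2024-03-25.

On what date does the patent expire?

Filing date + 25 years → 25 March 2049.

2049-03-25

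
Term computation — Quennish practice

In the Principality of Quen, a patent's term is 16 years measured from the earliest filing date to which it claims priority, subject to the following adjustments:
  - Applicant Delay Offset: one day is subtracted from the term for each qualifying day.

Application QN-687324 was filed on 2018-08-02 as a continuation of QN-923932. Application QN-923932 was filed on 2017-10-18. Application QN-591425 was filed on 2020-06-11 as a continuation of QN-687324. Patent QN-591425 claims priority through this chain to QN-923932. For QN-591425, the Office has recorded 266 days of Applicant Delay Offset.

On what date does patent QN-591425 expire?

Earliest priority filing: 18 October 2017.
Base term: 18 October 2017 + 16 years → 18 October 2033.
Applicant Delay Offset: −266 days → 25 January 2033.

2033-01-25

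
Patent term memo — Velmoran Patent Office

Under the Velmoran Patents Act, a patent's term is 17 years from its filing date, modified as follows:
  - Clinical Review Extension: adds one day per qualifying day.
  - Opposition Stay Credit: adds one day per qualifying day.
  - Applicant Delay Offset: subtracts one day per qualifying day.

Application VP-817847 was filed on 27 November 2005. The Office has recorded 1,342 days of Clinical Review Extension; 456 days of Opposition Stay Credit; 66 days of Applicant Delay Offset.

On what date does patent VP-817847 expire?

August 25, 2027

Base term: filing date + 17 years → 27 November 2022.
Clinical Review Extension: +1342 days → 31 July 2026.
Opposition Stay Credit: +456 days → 30 October 2027.
Applicant Delay Offset: −66 days → 25 August 2027.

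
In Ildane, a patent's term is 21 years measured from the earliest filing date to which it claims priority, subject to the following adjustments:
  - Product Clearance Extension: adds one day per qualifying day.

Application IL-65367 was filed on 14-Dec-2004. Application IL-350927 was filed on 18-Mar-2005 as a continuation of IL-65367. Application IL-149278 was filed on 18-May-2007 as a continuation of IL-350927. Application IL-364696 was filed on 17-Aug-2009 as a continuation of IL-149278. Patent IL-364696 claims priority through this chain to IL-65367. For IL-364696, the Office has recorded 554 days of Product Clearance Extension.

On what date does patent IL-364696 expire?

Earliest priority filing: 14 December 2004.
Base term: 14 December 2004 + 21 years → 14 December 2025.
Product Clearance Extension: +554 days → 21 June 2027.

June 21, 2027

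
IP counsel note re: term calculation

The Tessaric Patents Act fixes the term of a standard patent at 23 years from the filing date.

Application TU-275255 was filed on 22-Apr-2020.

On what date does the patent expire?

Filing date + 23 years → 22 April 2043.

April 22, 2043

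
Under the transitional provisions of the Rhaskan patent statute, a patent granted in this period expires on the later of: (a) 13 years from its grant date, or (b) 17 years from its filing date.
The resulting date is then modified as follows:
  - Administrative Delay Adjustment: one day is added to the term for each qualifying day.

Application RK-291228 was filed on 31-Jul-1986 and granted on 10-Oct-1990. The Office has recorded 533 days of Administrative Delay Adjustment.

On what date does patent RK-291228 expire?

(a) grant + 13 years → 10 October 2003.
(b) filing + 17 years → 31 July 2003.
Later of the two: 10 October 2003.
Administrative Delay Adjustment: +533 days → 26 March 2005.

March 26, 2005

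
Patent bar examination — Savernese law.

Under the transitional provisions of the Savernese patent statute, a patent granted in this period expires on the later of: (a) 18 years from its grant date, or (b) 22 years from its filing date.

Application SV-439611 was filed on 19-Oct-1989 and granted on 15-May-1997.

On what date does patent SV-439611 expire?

(a) grant + 18 years → 15 May 2015.
(b) filing + 22 years → 19 October 2011.
Later of the two: 15 May 2015.

May 15, 2015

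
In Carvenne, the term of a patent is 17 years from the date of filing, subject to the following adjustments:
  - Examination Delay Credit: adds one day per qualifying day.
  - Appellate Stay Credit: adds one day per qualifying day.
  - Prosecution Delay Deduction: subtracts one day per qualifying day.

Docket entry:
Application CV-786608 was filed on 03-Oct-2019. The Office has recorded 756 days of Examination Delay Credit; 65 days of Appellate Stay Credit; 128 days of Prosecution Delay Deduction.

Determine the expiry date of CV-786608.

Base term: filing date + 17 years → 3 October 2036.
Examination Delay Credit: +756 days → 29 October 2038.
Appellate Stay Credit: +65 days → 2 January 2039.
Prosecution Delay Deduction: −128 days → 27 August 2038.

August 27, 2038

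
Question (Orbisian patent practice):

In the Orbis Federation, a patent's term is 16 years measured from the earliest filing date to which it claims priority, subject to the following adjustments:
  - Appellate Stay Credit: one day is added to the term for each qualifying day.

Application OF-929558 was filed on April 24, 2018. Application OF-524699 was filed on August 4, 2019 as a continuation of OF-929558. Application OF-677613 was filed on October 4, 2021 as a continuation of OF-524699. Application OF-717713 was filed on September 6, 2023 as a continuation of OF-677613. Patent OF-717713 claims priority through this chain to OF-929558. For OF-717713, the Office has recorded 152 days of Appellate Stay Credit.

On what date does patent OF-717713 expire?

September 23, 2034

Earliest priority filing: 24 April 2018.
Base term: 24 April 2018 + 16 years → 24 April 2034.
Appellate Stay Credit: +152 days → 23 September 2034.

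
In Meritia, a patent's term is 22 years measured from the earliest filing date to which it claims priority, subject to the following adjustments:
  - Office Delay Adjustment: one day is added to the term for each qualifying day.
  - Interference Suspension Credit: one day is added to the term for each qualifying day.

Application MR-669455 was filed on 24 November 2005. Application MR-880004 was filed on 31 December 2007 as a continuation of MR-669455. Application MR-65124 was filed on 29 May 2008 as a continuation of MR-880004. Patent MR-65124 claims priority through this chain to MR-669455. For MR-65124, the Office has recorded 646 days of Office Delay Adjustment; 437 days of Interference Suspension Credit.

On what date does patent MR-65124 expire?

Earliest priority filing: 24 November 2005.
Base term: 24 November 2005 + 22 years → 24 November 2027.
Office Delay Adjustment: +646 days → 31 August 2029.
Interference Suspension Credit: +437 days → 11 November 2030.

November 11, 2030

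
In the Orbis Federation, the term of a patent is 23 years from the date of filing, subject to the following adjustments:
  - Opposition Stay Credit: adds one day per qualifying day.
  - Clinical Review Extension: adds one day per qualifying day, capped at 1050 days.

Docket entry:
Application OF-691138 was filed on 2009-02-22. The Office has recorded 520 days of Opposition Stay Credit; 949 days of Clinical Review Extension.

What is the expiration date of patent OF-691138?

Base term: filing date + 23 years → 22 February 2032.
Opposition Stay Credit: +520 days → 26 July 2033.
Clinical Review Extension: 949 days (within the 1050-day cap) → +949 days → 1 March 2036.

March 1, 2036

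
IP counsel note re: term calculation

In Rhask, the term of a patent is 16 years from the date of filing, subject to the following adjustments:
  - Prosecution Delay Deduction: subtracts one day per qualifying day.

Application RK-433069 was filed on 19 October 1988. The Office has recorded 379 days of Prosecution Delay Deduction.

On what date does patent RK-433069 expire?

Base term: filing date + 16 years → 19 October 2004.
Prosecution Delay Deduction: −379 days → 6 October 2003.

October 6, 2003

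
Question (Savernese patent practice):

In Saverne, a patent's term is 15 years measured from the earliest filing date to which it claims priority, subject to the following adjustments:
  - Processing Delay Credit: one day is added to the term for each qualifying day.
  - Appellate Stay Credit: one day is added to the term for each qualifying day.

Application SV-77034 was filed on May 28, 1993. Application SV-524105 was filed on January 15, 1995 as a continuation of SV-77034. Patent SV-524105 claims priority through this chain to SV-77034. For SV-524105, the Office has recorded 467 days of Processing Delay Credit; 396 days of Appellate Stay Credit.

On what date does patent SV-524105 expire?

Earliest priority filing: 28 May 1993.
Base term: 28 May 1993 + 15 years → 28 May 2008.
Processing Delay Credit: +467 days → 7 September 2009.
Appellate Stay Credit: +396 days → 8 October 2010.

October 8, 2010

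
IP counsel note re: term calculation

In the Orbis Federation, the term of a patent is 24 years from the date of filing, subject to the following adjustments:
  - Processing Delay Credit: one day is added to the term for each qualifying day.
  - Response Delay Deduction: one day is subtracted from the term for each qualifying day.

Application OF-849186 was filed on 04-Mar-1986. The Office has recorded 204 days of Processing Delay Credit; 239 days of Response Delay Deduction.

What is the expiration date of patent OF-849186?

Base term: filing date + 24 years → 4 March 2010.
Processing Delay Credit: +204 days → 24 September 2010.
Response Delay Deduction: −239 days → 28 January 2010.

January 28, 2010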